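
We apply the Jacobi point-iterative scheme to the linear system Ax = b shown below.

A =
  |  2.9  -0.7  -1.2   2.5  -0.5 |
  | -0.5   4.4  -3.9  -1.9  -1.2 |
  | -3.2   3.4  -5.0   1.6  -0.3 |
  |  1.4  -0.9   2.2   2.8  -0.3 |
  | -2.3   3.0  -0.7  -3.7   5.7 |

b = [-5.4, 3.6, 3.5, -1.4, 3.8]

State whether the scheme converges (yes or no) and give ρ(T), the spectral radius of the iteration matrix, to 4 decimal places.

no, ρ = 1.1353

Split A = D + L + U, D = diag(2.9, 4.4, -5, 2.8, 5.7).
T_J = -D⁻¹(L+U): T[0,3] = -(2.5)/(2.9) = -0.8621; T[0,0] = 0.
  T[0,:] = [+0.0000, +0.2414, +0.4138, -0.8621, +0.1724]
  T[1,:] = [+0.1136, +0.0000, +0.8864, +0.4318, +0.2727]
  T[2,:] = [-0.6400, +0.6800, +0.0000, +0.3200, -0.0600]
  T[3,:] = [-0.5000, +0.3214, -0.7857, +0.0000, +0.1071]
  T[4,:] = [+0.4035, -0.5263, +0.1228, +0.6491, +0.0000]
|eigenvalues of T|: 1.1353, 0.8889, 0.8889, 0.1545, 0.0205.
spectral radius ρ = 1.1353; 1.1353 > 1, so it fails to converge.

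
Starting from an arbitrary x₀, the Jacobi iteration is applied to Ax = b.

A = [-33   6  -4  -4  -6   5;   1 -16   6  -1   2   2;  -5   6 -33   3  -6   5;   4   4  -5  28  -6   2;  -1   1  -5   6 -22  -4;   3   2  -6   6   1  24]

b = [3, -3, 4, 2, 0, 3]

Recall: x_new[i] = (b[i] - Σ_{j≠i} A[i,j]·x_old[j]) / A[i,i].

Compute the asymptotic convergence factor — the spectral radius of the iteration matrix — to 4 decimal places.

Diagonal D = diag(-33, -16, -33, 28, -22, 24); L, U strict lower/upper.
Jacobi T = -D⁻¹(L+U): T[4,5] = -(-4)/(-22) = -0.1818; T[4,4] = 0.
  T[0,:] = [+0.0000, +0.1818, -0.1212, -0.1212, -0.1818, +0.1515]
  T[1,:] = [+0.0625, +0.0000, +0.3750, -0.0625, +0.1250, +0.1250]
  T[2,:] = [-0.1515, +0.1818, +0.0000, +0.0909, -0.1818, +0.1515]
  T[3,:] = [-0.1429, -0.1429, +0.1786, +0.0000, +0.2143, -0.0714]
  T[4,:] = [-0.0455, +0.0455, -0.2273, +0.2727, +0.0000, -0.1818]
  T[5,:] = [-0.1250, -0.0833, +0.2500, -0.2500, -0.0417, +0.0000]
eigenvalue magnitudes: 0.5517, 0.4083, 0.2651, 0.1369, 0.1369, 0.1191.
spectral radius ρ = 0.5517; 0.5517 < 1, so it converges for any x₀.

0.5517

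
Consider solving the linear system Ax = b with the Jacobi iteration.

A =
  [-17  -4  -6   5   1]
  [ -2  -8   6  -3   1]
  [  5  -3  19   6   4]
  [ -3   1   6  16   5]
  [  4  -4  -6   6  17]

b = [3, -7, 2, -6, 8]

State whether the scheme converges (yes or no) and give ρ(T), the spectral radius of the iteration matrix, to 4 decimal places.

Write A = D+L+U with D = diag(-17, -8, 19, 16, 17).
Jacobi T = -D⁻¹(L+U): T[4,2] = -(-6)/(17) = +0.3529; T[4,4] = 0.
  T[0,:] = [+0.0000 -0.2353 -0.3529 +0.2941 +0.0588]
  T[1,:] = [-0.2500 +0.0000 +0.7500 -0.3750 +0.1250]
  T[2,:] = [-0.2632 +0.1579 +0.0000 -0.3158 -0.2105]
  T[3,:] = [+0.1875 -0.0625 -0.3750 +0.0000 -0.3125]
  T[4,:] = [-0.2353 +0.2353 +0.3529 -0.3529 +0.0000]
moduli |λ_i(T)| = 0.8597, 0.4644, 0.2214, 0.2214, 0.0288.
spectral radius ρ = 0.8597; 0.8597 < 1 ⇒ converges.

yes, ρ = 0.8597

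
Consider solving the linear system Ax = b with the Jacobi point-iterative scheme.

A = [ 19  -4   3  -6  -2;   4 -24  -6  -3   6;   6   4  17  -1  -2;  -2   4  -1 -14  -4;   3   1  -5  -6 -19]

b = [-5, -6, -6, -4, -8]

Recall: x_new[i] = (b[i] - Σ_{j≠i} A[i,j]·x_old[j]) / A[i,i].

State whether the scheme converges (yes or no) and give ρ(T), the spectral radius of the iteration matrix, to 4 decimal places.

yes, ρ = 0.5250

Write A = D+L+U with D = diag(19, -24, 17, -14, -19).
Jacobi T = -D⁻¹(L+U): T[3,2] = -(-1)/(-14) = -0.0714; T[3,3] = 0.
  T[0,:] = [+0.0000 +0.2105 -0.1579 +0.3158 +0.1053]
  T[1,:] = [+0.1667 +0.0000 -0.2500 -0.1250 +0.2500]
  T[2,:] = [-0.3529 -0.2353 +0.0000 +0.0588 +0.1176]
  T[3,:] = [-0.1429 +0.2857 -0.0714 +0.0000 -0.2857]
  T[4,:] = [+0.1579 +0.0526 -0.2632 -0.3158 +0.0000]
|roots of det(T-λI)|: 0.5250, 0.3337, 0.3337, 0.1557, 0.1557.
ρ = 0.5250; 0.5250 < 1: convergent.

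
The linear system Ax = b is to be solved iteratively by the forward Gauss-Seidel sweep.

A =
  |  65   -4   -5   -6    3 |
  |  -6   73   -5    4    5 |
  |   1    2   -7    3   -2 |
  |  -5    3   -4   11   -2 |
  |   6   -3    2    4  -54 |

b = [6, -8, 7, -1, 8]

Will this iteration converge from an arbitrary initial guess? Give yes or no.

Split A = D + L + U, D = diag(65, 73, -7, 11, -54).
Gauss-Seidel: T = -(D+L)⁻¹U, row 0 first, T[0,1] = -(-4)/(65) = +0.0615; later rows by forward substitution.
  T[0,:] = [+0.0000  +0.0615  +0.0769  +0.0923  -0.0462]
  T[1,:] = [+0.0000  +0.0051  +0.0748  -0.0472  -0.0723]
  T[2,:] = [+0.0000  +0.0102  +0.0324  +0.4283  -0.3130]
  T[3,:] = [+0.0000  +0.0303  +0.0263  +0.2106  +0.0667]
  T[4,:] = [+0.0000  +0.0092  +0.0075  +0.0443  -0.0078]
moduli |λ_i(T)| = 0.2708, 0.0629, 0.0629, 0.0341, 0.0000.
ρ = 0.2708; 0.2708 < 1, so it converges for any x₀.

yes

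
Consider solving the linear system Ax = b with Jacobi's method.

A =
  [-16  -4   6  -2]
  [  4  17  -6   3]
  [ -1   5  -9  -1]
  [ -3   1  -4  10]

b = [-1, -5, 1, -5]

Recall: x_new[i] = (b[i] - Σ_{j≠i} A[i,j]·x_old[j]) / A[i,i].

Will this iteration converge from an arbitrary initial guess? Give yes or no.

Let D = diag(-16, 17, -9, 10); L, U the strict triangles.
T_J = -D⁻¹(L+U): T[3,0] = -(-3)/(10) = +0.3000; T[3,3] = 0.
  T[0,:] = [+0.0000  -0.2500  +0.3750  -0.1250]
  T[1,:] = [-0.2353  +0.0000  +0.3529  -0.1765]
  T[2,:] = [-0.1111  +0.5556  +0.0000  -0.1111]
  T[3,:] = [+0.3000  -0.1000  +0.4000  +0.0000]
|roots of det(T-λI)|: 0.5462, 0.3238, 0.3238, 0.0998.
ρ(T) = max|λ| = 0.5462; 0.5462 < 1: convergent.

yes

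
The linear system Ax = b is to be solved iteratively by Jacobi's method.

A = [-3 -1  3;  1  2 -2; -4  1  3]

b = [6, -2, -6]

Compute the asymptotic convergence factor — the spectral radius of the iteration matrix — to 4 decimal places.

Let D = diag(-3, 2, 3); L, U the strict triangles.
Jacobi T = -D⁻¹(L+U): T[1,0] = -(1)/(2) = -0.5000; T[1,1] = 0.
  T[0,:] = [+0.0000 -0.3333 +1.0000]
  T[1,:] = [-0.5000 +0.0000 +1.0000]
  T[2,:] = [+1.3333 -0.3333 +0.0000]
eigenvalue magnitudes: 1.1838, 0.9320, 0.2518.
ρ(T) = max|λ| = 1.1838; 1.1838 > 1: divergent.

1.1838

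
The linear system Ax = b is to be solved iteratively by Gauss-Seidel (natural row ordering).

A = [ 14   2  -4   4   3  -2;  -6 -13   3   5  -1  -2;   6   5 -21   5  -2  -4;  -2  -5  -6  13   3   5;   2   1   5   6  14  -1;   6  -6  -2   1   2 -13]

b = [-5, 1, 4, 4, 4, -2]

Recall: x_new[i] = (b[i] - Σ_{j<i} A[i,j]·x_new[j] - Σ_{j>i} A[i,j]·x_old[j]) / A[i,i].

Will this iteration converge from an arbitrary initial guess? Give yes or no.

yes

Write A = D+L+U with D = diag(14, -13, -21, 13, 14, -13).
GS T = -(D+L)⁻¹U: row 0 first, T[0,5] = -(-2)/(14) = +0.1429; later rows by forward substitution.
  T[0,:] = [+0.0000  -0.1429  +0.2857  -0.2857  -0.2143  +0.1429]
  T[1,:] = [+0.0000  +0.0659  +0.0989  +0.5165  +0.0220  -0.2198]
  T[2,:] = [+0.0000  -0.0251  +0.1052  +0.2794  -0.1512  -0.2020]
  T[3,:] = [+0.0000  -0.0082  +0.1305  +0.2837  -0.3251  -0.5404]
  T[4,:] = [+0.0000  +0.0282  -0.1414  -0.2174  +0.2224  +0.3705]
  T[5,:] = [+0.0000  -0.0888  +0.0583  -0.4249  -0.0766  +0.2139]
moduli |λ_i(T)| = 0.9082, 0.1283, 0.0959, 0.0959, 0.0558, 0.0000.
spectral radius ρ = 0.9082; 0.9082 < 1: convergent.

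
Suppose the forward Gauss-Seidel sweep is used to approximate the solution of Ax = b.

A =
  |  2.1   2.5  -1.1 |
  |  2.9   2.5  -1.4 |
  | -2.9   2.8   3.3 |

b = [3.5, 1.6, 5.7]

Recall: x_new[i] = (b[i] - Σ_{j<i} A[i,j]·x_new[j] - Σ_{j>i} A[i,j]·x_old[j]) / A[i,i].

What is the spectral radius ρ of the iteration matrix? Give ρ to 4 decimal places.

1.4879

Write A = D+L+U with D = diag(2.1, 2.5, 3.3).
T_GS = -(D+L)⁻¹U: row 0 first, T[0,2] = -(-1.1)/(2.1) = +0.5238; later rows by forward substitution.
  T[0,:] = [+0.0000, -1.1905, +0.5238]
  T[1,:] = [+0.0000, +1.3810, -0.0476]
  T[2,:] = [+0.0000, -2.2179, +0.5007]
|eigenvalues of T|: 1.4879, 0.3937, 0.0000.
ρ(T) = max|λ| = 1.4879; 1.4879 > 1, so it fails to converge.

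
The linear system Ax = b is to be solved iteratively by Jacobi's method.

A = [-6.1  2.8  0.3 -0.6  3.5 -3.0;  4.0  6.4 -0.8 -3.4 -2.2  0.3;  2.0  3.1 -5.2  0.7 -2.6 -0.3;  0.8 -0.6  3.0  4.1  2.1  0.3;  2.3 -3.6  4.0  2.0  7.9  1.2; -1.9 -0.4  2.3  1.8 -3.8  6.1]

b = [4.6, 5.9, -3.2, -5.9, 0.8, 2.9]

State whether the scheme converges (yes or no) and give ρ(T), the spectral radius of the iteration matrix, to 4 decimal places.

no, ρ = 1.1258

Diagonal D = diag(-6.1, 6.4, -5.2, 4.1, 7.9, 6.1); L, U strict lower/upper.
T_J = -D⁻¹(L+U): T[1,5] = -(0.3)/(6.4) = -0.0469; T[1,1] = 0.
  T[0,:] = [+0.0000, +0.4590, +0.0492, -0.0984, +0.5738, -0.4918]
  T[1,:] = [-0.6250, +0.0000, +0.1250, +0.5312, +0.3438, -0.0469]
  T[2,:] = [+0.3846, +0.5962, +0.0000, +0.1346, -0.5000, -0.0577]
  T[3,:] = [-0.1951, +0.1463, -0.7317, +0.0000, -0.5122, -0.0732]
  T[4,:] = [-0.2911, +0.4557, -0.5063, -0.2532, +0.0000, -0.1519]
  T[5,:] = [+0.3115, +0.0656, -0.3770, -0.2951, +0.6230, +0.0000]
moduli |λ_i(T)| = 1.1258, 0.8118, 0.8118, 0.4974, 0.4974, 0.4369.
ρ = 1.1258; 1.1258 > 1 ⇒ diverges.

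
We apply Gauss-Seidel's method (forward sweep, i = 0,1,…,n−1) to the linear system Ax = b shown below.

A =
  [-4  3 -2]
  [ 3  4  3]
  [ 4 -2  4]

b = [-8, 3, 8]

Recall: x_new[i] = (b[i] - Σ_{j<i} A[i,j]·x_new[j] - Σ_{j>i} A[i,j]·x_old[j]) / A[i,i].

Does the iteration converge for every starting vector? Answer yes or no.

yes

Diagonal D = diag(-4, 4, 4); L, U strict lower/upper.
T_GS = -(D+L)⁻¹U: row 0 first, T[0,1] = -(3)/(-4) = +0.7500; later rows by forward substitution.
  T[0,:] = [+0.0000 +0.7500 -0.5000]
  T[1,:] = [+0.0000 -0.5625 -0.3750]
  T[2,:] = [+0.0000 -1.0312 +0.3125]
|eigenvalues of T|: 0.8853, 0.6353, 0.0000.
ρ(T) = max|λ| = 0.8853; 0.8853 < 1, so it converges for any x₀.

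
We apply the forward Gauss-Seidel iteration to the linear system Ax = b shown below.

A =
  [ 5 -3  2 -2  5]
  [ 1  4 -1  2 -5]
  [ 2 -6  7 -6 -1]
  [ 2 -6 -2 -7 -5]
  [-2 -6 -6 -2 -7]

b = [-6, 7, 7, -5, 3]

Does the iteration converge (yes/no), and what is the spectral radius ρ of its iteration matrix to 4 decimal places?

A = D + L + U where D = diag(5, 4, 7, -7, -7).
GS T = -(D+L)⁻¹U: row 0 first, T[0,4] = -(5)/(5) = -1.0000; later rows by forward substitution.
  T[0,:] = [+0.0000 +0.6000 -0.4000 +0.4000 -1.0000]
  T[1,:] = [+0.0000 -0.1500 +0.3500 -0.6000 +1.5000]
  T[2,:] = [+0.0000 -0.3000 +0.4143 +0.2286 +1.7143]
  T[3,:] = [+0.0000 +0.3857 -0.5327 +0.5633 -2.7755]
  T[4,:] = [+0.0000 +0.1041 -0.3886 +0.0431 -1.6764]
moduli |λ_i(T)| = 1.1205, 0.2990, 0.2990, 0.2620, 0.0000.
ρ(T) = max|λ| = 1.1205; 1.1205 > 1: divergent.

no, ρ = 1.1205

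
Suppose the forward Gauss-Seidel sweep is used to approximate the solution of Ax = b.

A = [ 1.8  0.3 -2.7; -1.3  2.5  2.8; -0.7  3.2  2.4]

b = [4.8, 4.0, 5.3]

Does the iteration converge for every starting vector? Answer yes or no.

A = D + L + U where D = diag(1.8, 2.5, 2.4).
GS T = -(D+L)⁻¹U: row 0 first, T[0,2] = -(-2.7)/(1.8) = +1.5000; later rows by forward substitution.
  T[0,:] = [+0.0000, -0.1667, +1.5000]
  T[1,:] = [+0.0000, -0.0867, -0.3400]
  T[2,:] = [+0.0000, +0.0669, +0.8908]
eigenvalue magnitudes: 0.8670, 0.0628, 0.0000.
spectral radius ρ = 0.8670; 0.8670 < 1 ⇒ converges.

yes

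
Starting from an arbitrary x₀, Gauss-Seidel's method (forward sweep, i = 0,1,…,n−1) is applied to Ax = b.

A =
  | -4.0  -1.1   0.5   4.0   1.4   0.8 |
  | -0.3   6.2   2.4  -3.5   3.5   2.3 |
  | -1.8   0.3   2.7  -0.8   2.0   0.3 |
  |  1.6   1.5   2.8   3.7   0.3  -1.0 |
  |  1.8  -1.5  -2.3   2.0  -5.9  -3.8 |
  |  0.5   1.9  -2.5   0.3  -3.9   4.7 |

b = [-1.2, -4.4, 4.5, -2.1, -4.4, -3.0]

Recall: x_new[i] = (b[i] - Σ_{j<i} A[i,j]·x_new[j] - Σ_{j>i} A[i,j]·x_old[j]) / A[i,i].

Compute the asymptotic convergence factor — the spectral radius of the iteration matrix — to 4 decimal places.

Diagonal D = diag(-4, 6.2, 2.7, 3.7, -5.9, 4.7); L, U strict lower/upper.
Gauss-Seidel: T = -(D+L)⁻¹U, row 0 first, T[0,2] = -(0.5)/(-4) = +0.1250; later rows by forward substitution.
  T[0,:] = [+0.0000, -0.2750, +0.1250, +1.0000, +0.3500, +0.2000]
  T[1,:] = [+0.0000, -0.0133, -0.3810, +0.6129, -0.5476, -0.3613]
  T[2,:] = [+0.0000, -0.1819, +0.1257, +0.8949, -0.4466, +0.0624]
  T[3,:] = [+0.0000, +0.2619, +0.0053, -1.3581, +0.3275, +0.2831]
  T[4,:] = [+0.0000, +0.0792, +0.0878, -0.6600, +0.5311, -0.4196]
  T[5,:] = [+0.0000, -0.0131, +0.2801, -0.3391, +0.3664, -0.2083]
moduli |λ_i(T)| = 1.2066, 0.3721, 0.0855, 0.0855, 0.0534, 0.0000.
spectral radius ρ = 1.2066; 1.2066 > 1 ⇒ diverges.

1.2066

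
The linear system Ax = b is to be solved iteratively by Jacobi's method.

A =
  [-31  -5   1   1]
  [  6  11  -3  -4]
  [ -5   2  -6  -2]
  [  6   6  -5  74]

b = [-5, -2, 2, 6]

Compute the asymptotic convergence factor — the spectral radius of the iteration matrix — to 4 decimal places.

0.4697

Write A = D+L+U with D = diag(-31, 11, -6, 74).
Jacobi: T = -D⁻¹(L+U), T[0,3] = -(1)/(-31) = +0.0323; T[0,0] = 0.
  T[0,:] = [+0.0000 -0.1613 +0.0323 +0.0323]
  T[1,:] = [-0.5455 +0.0000 +0.2727 +0.3636]
  T[2,:] = [-0.8333 +0.3333 +0.0000 -0.3333]
  T[3,:] = [-0.0811 -0.0811 +0.0676 +0.0000]
|eigenvalues of T|: 0.4697, 0.3115, 0.3115, 0.0646.
ρ = 0.4697; 0.4697 < 1: convergent.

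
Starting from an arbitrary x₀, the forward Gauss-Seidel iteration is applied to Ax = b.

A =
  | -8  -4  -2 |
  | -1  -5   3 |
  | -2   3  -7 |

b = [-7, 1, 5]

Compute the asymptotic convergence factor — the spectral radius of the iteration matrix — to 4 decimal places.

0.5942

Write A = D+L+U with D = diag(-8, -5, -7).
GS T = -(D+L)⁻¹U: row 0 first, T[0,1] = -(-4)/(-8) = -0.5000; later rows by forward substitution.
  T[0,:] = [+0.0000, -0.5000, -0.2500]
  T[1,:] = [+0.0000, +0.1000, +0.6500]
  T[2,:] = [+0.0000, +0.1857, +0.3500]
eigenvalue magnitudes: 0.5942, 0.1442, 0.0000.
spectral radius ρ = 0.5942; 0.5942 < 1: convergent.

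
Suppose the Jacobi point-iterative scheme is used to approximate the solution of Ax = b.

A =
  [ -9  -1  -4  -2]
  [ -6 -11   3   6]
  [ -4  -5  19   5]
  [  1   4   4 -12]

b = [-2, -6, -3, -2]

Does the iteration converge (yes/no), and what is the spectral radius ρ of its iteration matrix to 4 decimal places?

yes, ρ = 0.5588

Diagonal D = diag(-9, -11, 19, -12); L, U strict lower/upper.
Jacobi T = -D⁻¹(L+U): T[1,2] = -(3)/(-11) = +0.2727; T[1,1] = 0.
  T[0,:] = [+0.0000  -0.1111  -0.4444  -0.2222]
  T[1,:] = [-0.5455  +0.0000  +0.2727  +0.5455]
  T[2,:] = [+0.2105  +0.2632  +0.0000  -0.2632]
  T[3,:] = [+0.0833  +0.3333  +0.3333  +0.0000]
|eigenvalues of T|: 0.5588, 0.4456, 0.4456, 0.0012.
ρ = 0.5588; 0.5588 < 1 ⇒ converges.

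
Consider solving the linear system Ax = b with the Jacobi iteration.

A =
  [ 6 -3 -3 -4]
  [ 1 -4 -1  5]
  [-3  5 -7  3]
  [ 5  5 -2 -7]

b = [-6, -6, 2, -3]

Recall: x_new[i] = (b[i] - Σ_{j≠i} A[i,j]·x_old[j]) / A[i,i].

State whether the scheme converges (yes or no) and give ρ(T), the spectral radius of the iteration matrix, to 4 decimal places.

Diagonal D = diag(6, -4, -7, -7); L, U strict lower/upper.
T_J = -D⁻¹(L+U): T[0,2] = -(-3)/(6) = +0.5000; T[0,0] = 0.
  T[0,:] = [+0.0000 +0.5000 +0.5000 +0.6667]
  T[1,:] = [+0.2500 +0.0000 -0.2500 +1.2500]
  T[2,:] = [-0.4286 +0.7143 +0.0000 +0.4286]
  T[3,:] = [+0.7143 +0.7143 -0.2857 +0.0000]
eigenvalue magnitudes: 1.3487, 1.0256, 0.7134, 0.7134.
ρ = 1.3487; 1.3487 > 1, so it fails to converge.

no, ρ = 1.3487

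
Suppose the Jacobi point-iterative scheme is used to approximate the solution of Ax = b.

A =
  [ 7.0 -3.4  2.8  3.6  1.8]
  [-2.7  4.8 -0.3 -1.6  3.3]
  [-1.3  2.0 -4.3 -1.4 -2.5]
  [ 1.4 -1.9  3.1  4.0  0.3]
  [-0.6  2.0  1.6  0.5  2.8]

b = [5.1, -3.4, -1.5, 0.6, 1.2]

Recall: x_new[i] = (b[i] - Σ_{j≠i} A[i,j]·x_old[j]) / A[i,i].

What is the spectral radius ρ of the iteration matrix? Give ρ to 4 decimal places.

1.2469

Diagonal D = diag(7, 4.8, -4.3, 4, 2.8); L, U strict lower/upper.
Jacobi: T = -D⁻¹(L+U), T[4,3] = -(0.5)/(2.8) = -0.1786; T[4,4] = 0.
  T[0,:] = [+0.0000  +0.4857  -0.4000  -0.5143  -0.2571]
  T[1,:] = [+0.5625  +0.0000  +0.0625  +0.3333  -0.6875]
  T[2,:] = [-0.3023  +0.4651  +0.0000  -0.3256  -0.5814]
  T[3,:] = [-0.3500  +0.4750  -0.7750  +0.0000  -0.0750]
  T[4,:] = [+0.2143  -0.7143  -0.5714  -0.1786  +0.0000]
eigenvalue magnitudes: 1.2469, 1.0048, 0.7517, 0.5130, 0.5130.
ρ = 1.2469; 1.2469 > 1 ⇒ diverges.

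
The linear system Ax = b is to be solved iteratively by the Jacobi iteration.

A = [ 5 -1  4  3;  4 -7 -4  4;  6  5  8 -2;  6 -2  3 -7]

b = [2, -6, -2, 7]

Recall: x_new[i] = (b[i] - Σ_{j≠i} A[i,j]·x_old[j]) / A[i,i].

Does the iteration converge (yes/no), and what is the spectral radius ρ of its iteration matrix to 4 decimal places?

Write A = D+L+U with D = diag(5, -7, 8, -7).
Jacobi T = -D⁻¹(L+U): T[1,2] = -(-4)/(-7) = -0.5714; T[1,1] = 0.
  T[0,:] = [+0.0000  +0.2000  -0.8000  -0.6000]
  T[1,:] = [+0.5714  +0.0000  -0.5714  +0.5714]
  T[2,:] = [-0.7500  -0.6250  +0.0000  +0.2500]
  T[3,:] = [+0.8571  -0.2857  +0.4286  +0.0000]
|eigenvalues of T|: 1.1743, 0.8885, 0.7899, 0.7899.
spectral radius ρ = 1.1743; 1.1743 > 1: divergent.

no, ρ = 1.1743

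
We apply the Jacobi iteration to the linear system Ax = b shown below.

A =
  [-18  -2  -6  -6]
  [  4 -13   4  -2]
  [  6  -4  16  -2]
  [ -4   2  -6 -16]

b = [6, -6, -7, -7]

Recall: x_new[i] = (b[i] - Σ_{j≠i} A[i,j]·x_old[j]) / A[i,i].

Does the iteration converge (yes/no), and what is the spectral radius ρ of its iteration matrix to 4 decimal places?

yes, ρ = 0.5447

Write A = D+L+U with D = diag(-18, -13, 16, -16).
Jacobi: T = -D⁻¹(L+U), T[2,1] = -(-4)/(16) = +0.2500; T[2,2] = 0.
  T[0,:] = [+0.0000  -0.1111  -0.3333  -0.3333]
  T[1,:] = [+0.3077  +0.0000  +0.3077  -0.1538]
  T[2,:] = [-0.3750  +0.2500  +0.0000  +0.1250]
  T[3,:] = [-0.2500  +0.1250  -0.3750  +0.0000]
eigenvalue magnitudes: 0.5447, 0.3329, 0.2031, 0.2031.
spectral radius ρ = 0.5447; 0.5447 < 1, so it converges for any x₀.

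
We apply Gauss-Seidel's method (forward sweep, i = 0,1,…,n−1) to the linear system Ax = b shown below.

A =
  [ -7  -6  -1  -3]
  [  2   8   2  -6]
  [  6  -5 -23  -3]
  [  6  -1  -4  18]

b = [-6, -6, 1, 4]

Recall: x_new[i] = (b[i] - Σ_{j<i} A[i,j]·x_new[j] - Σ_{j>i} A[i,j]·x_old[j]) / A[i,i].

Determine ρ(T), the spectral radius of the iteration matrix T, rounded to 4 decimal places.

0.6707

Let D = diag(-7, 8, -23, 18); L, U the strict triangles.
GS T = -(D+L)⁻¹U: row 0 first, T[0,2] = -(-1)/(-7) = -0.1429; later rows by forward substitution.
  T[0,:] = [+0.0000 -0.8571 -0.1429 -0.4286]
  T[1,:] = [+0.0000 +0.2143 -0.2143 +0.8571]
  T[2,:] = [+0.0000 -0.2702 +0.0093 -0.4286]
  T[3,:] = [+0.0000 +0.2376 +0.0378 +0.0952]
eigenvalue magnitudes: 0.6707, 0.3065, 0.0453, 0.0000.
spectral radius ρ = 0.6707; 0.6707 < 1, so it converges for any x₀.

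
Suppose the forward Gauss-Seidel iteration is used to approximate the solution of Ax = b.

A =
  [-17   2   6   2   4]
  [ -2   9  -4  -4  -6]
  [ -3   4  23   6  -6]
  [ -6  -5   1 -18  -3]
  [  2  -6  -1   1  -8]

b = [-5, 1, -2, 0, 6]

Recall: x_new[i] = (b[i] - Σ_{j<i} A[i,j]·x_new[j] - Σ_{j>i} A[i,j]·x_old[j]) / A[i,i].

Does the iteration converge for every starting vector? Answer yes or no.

Diagonal D = diag(-17, 9, 23, -18, -8); L, U strict lower/upper.
T_GS = -(D+L)⁻¹U: row 0 first, T[0,1] = -(2)/(-17) = +0.1176; later rows by forward substitution.
  T[0,:] = [+0.0000, +0.1176, +0.3529, +0.1176, +0.2353]
  T[1,:] = [+0.0000, +0.0261, +0.5229, +0.4706, +0.7190]
  T[2,:] = [+0.0000, +0.0108, -0.0449, -0.3274, +0.1665]
  T[3,:] = [+0.0000, -0.0459, -0.2654, -0.1881, -0.4356]
  T[4,:] = [+0.0000, +0.0027, -0.3315, -0.3061, -0.5557]
|roots of det(T-λI)|: 0.7901, 0.1445, 0.0706, 0.0706, 0.0000.
ρ = 0.7901; 0.7901 < 1, so it converges for any x₀.

yes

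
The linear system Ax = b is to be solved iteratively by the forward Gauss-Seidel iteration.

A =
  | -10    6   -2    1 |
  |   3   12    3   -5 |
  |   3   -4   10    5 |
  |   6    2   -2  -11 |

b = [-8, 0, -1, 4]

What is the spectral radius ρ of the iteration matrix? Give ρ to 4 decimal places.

0.5905

Write A = D+L+U with D = diag(-10, 12, 10, -11).
Gauss-Seidel: T = -(D+L)⁻¹U, row 0 first, T[0,3] = -(1)/(-10) = +0.1000; later rows by forward substitution.
  T[0,:] = [+0.0000, +0.6000, -0.2000, +0.1000]
  T[1,:] = [+0.0000, -0.1500, -0.2000, +0.3917]
  T[2,:] = [+0.0000, -0.2400, -0.0200, -0.3733]
  T[3,:] = [+0.0000, +0.3436, -0.1418, +0.1936]
|roots of det(T-λI)|: 0.5905, 0.3886, 0.1783, 0.0000.
spectral radius ρ = 0.5905; 0.5905 < 1: convergent.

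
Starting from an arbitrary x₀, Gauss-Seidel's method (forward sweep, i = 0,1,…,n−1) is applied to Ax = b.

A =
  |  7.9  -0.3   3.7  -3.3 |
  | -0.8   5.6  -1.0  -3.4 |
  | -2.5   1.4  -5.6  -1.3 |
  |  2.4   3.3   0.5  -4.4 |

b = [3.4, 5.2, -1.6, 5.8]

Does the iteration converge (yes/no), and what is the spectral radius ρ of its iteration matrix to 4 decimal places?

yes, ρ = 0.7869

Diagonal D = diag(7.9, 5.6, -5.6, -4.4); L, U strict lower/upper.
T_GS = -(D+L)⁻¹U: row 0 first, T[0,1] = -(-0.3)/(7.9) = +0.0380; later rows by forward substitution.
  T[0,:] = [+0.0000  +0.0380  -0.4684  +0.4177]
  T[1,:] = [+0.0000  +0.0054  +0.1117  +0.6668]
  T[2,:] = [+0.0000  -0.0156  +0.2370  -0.2519]
  T[3,:] = [+0.0000  +0.0230  -0.1448  +0.6993]
eigenvalue magnitudes: 0.7869, 0.1616, 0.0068, 0.0000.
ρ(T) = max|λ| = 0.7869; 0.7869 < 1, so it converges for any x₀.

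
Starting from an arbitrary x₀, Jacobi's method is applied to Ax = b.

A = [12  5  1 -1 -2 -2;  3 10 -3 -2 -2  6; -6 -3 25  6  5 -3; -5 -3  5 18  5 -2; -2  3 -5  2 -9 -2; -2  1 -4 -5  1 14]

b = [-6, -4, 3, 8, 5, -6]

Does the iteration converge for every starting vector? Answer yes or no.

yes

A = D + L + U where D = diag(12, 10, 25, 18, -9, 14).
T_J = -D⁻¹(L+U): T[3,5] = -(-2)/(18) = +0.1111; T[3,3] = 0.
  T[0,:] = [+0.0000  -0.4167  -0.0833  +0.0833  +0.1667  +0.1667]
  T[1,:] = [-0.3000  +0.0000  +0.3000  +0.2000  +0.2000  -0.6000]
  T[2,:] = [+0.2400  +0.1200  +0.0000  -0.2400  -0.2000  +0.1200]
  T[3,:] = [+0.2778  +0.1667  -0.2778  +0.0000  -0.2778  +0.1111]
  T[4,:] = [-0.2222  +0.3333  -0.5556  +0.2222  +0.0000  -0.2222]
  T[5,:] = [+0.1429  -0.0714  +0.2857  +0.3571  -0.0714  +0.0000]
|λ(T)| sorted: 0.8519, 0.6486, 0.3040, 0.3040, 0.1907, 0.0322.
spectral radius ρ = 0.8519; 0.8519 < 1: convergent.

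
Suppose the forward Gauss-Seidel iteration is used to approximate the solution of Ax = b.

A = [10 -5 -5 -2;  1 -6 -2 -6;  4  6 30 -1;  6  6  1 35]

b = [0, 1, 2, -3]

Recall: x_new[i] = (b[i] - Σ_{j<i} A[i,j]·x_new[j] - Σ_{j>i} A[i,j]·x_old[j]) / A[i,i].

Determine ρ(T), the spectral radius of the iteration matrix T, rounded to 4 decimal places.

Write A = D+L+U with D = diag(10, -6, 30, 35).
T_GS = -(D+L)⁻¹U: row 0 first, T[0,1] = -(-5)/(10) = +0.5000; later rows by forward substitution.
  T[0,:] = [+0.0000  +0.5000  +0.5000  +0.2000]
  T[1,:] = [+0.0000  +0.0833  -0.2500  -0.9667]
  T[2,:] = [+0.0000  -0.0833  -0.0167  +0.2000]
  T[3,:] = [+0.0000  -0.0976  -0.0424  +0.1257]
|eigenvalues of T|: 0.4297, 0.2275, 0.0097, 0.0000.
spectral radius ρ = 0.4297; 0.4297 < 1, so it converges for any x₀.

0.4297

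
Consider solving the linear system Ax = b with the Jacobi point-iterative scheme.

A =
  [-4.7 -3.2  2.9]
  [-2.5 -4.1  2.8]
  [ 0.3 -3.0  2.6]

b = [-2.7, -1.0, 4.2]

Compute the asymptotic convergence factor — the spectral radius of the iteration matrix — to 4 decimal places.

Diagonal D = diag(-4.7, -4.1, 2.6); L, U strict lower/upper.
Jacobi T = -D⁻¹(L+U): T[0,2] = -(2.9)/(-4.7) = +0.6170; T[0,0] = 0.
  T[0,:] = [+0.0000  -0.6809  +0.6170]
  T[1,:] = [-0.6098  +0.0000  +0.6829]
  T[2,:] = [-0.1154  +1.1538  +0.0000]
|eigenvalues of T|: 1.2034, 0.8158, 0.3875.
ρ = 1.2034; 1.2034 > 1, so it fails to converge.

1.2034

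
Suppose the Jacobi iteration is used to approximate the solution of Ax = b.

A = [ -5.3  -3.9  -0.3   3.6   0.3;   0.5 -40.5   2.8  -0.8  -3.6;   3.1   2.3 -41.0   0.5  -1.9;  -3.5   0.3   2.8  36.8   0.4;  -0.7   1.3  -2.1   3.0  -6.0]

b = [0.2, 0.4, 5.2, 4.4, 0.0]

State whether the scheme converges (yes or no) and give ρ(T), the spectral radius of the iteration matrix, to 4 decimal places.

yes, ρ = 0.3003

Let D = diag(-5.3, -40.5, -41, 36.8, -6); L, U the strict triangles.
T_J = -D⁻¹(L+U): T[0,4] = -(0.3)/(-5.3) = +0.0566; T[0,0] = 0.
  T[0,:] = [+0.0000 -0.7358 -0.0566 +0.6792 +0.0566]
  T[1,:] = [+0.0123 +0.0000 +0.0691 -0.0198 -0.0889]
  T[2,:] = [+0.0756 +0.0561 +0.0000 +0.0122 -0.0463]
  T[3,:] = [+0.0951 -0.0082 -0.0761 +0.0000 -0.0109]
  T[4,:] = [-0.1167 +0.2167 -0.3500 +0.5000 +0.0000]
|roots of det(T-λI)|: 0.3003, 0.2102, 0.2102, 0.1565, 0.1565.
spectral radius ρ = 0.3003; 0.3003 < 1: convergent.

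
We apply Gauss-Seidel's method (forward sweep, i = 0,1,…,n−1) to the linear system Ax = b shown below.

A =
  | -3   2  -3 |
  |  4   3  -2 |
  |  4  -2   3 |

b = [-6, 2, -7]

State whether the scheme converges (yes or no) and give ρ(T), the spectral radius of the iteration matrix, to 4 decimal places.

Diagonal D = diag(-3, 3, 3); L, U strict lower/upper.
Gauss-Seidel: T = -(D+L)⁻¹U, row 0 first, T[0,2] = -(-3)/(-3) = -1.0000; later rows by forward substitution.
  T[0,:] = [+0.0000  +0.6667  -1.0000]
  T[1,:] = [+0.0000  -0.8889  +2.0000]
  T[2,:] = [+0.0000  -1.4815  +2.6667]
|eigenvalues of T|: 1.3333, 0.4444, 0.0000.
ρ = 1.3333; 1.3333 > 1, so it fails to converge.

no, ρ = 1.3333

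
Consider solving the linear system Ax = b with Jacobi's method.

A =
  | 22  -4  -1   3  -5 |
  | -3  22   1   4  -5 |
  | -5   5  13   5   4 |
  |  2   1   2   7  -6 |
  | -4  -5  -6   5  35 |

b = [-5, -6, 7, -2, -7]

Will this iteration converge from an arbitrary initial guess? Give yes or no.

yes

Split A = D + L + U, D = diag(22, 22, 13, 7, 35).
T_J = -D⁻¹(L+U): T[4,3] = -(5)/(35) = -0.1429; T[4,4] = 0.
  T[0,:] = [+0.0000  +0.1818  +0.0455  -0.1364  +0.2273]
  T[1,:] = [+0.1364  +0.0000  -0.0455  -0.1818  +0.2273]
  T[2,:] = [+0.3846  -0.3846  +0.0000  -0.3846  -0.3077]
  T[3,:] = [-0.2857  -0.1429  -0.2857  +0.0000  +0.8571]
  T[4,:] = [+0.1143  +0.1429  +0.1714  -0.1429  +0.0000]
eigenvalue magnitudes: 0.5190, 0.3731, 0.3731, 0.1519, 0.0942.
ρ = 0.5190; 0.5190 < 1: convergent.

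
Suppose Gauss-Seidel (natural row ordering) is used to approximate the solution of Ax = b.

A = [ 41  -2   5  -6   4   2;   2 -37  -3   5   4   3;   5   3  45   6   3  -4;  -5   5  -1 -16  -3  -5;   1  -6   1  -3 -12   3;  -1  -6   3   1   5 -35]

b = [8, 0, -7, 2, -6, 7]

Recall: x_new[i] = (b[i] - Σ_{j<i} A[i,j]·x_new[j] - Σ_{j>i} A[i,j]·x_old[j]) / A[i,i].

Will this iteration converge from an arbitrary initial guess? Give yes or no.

A = D + L + U where D = diag(41, -37, 45, -16, -12, -35).
GS T = -(D+L)⁻¹U: row 0 first, T[0,2] = -(5)/(41) = -0.1220; later rows by forward substitution.
  T[0,:] = [+0.0000, +0.0488, -0.1220, +0.1463, -0.0976, -0.0488]
  T[1,:] = [+0.0000, +0.0026, -0.0877, +0.1430, +0.1028, +0.0784]
  T[2,:] = [+0.0000, -0.0056, +0.0194, -0.1591, -0.0627, +0.0891]
  T[3,:] = [+0.0000, -0.0141, +0.0095, +0.0089, -0.1210, -0.2783]
  T[4,:] = [+0.0000, +0.0058, +0.0329, -0.0748, -0.0345, +0.2837]
  T[5,:] = [+0.0000, -0.0019, +0.0252, -0.0528, -0.0286, +0.0282]
|roots of det(T-λI)|: 0.1855, 0.0990, 0.0990, 0.0398, 0.0097, 0.0000.
ρ = 0.1855; 0.1855 < 1 ⇒ converges.

yes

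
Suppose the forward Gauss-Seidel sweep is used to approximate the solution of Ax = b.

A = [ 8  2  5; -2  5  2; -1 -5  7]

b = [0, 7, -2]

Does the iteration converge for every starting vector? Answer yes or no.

yes

Let D = diag(8, 5, 7); L, U the strict triangles.
Gauss-Seidel: T = -(D+L)⁻¹U, row 0 first, T[0,2] = -(5)/(8) = -0.6250; later rows by forward substitution.
  T[0,:] = [+0.0000 -0.2500 -0.6250]
  T[1,:] = [+0.0000 -0.1000 -0.6500]
  T[2,:] = [+0.0000 -0.1071 -0.5536]
moduli |λ_i(T)| = 0.6747, 0.0212, 0.0000.
ρ = 0.6747; 0.6747 < 1 ⇒ converges.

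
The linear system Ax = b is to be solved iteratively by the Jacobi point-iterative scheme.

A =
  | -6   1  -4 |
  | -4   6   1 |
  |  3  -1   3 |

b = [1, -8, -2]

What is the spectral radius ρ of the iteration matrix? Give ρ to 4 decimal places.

Split A = D + L + U, D = diag(-6, 6, 3).
Jacobi: T = -D⁻¹(L+U), T[2,0] = -(3)/(3) = -1.0000; T[2,2] = 0.
  T[0,:] = [+0.0000 +0.1667 -0.6667]
  T[1,:] = [+0.6667 +0.0000 -0.1667]
  T[2,:] = [-1.0000 +0.3333 +0.0000]
|λ(T)| sorted: 0.9234, 0.7494, 0.1740.
ρ = 0.9234; 0.9234 < 1, so it converges for any x₀.

0.9234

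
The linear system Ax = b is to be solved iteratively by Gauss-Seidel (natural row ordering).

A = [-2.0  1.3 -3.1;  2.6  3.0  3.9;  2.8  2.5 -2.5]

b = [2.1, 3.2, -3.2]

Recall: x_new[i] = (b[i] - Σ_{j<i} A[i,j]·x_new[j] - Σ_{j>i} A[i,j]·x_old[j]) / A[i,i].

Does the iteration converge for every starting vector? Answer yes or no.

no

A = D + L + U where D = diag(-2, 3, -2.5).
T_GS = -(D+L)⁻¹U: row 0 first, T[0,1] = -(1.3)/(-2) = +0.6500; later rows by forward substitution.
  T[0,:] = [+0.0000  +0.6500  -1.5500]
  T[1,:] = [+0.0000  -0.5633  +0.0433]
  T[2,:] = [+0.0000  +0.1647  -1.6927]
moduli |λ_i(T)| = 1.6990, 0.5570, 0.0000.
ρ = 1.6990; 1.6990 > 1: divergent.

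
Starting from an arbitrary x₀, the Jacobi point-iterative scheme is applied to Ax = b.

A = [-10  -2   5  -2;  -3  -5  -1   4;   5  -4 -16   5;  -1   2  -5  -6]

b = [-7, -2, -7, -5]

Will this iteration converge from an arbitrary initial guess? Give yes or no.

Write A = D+L+U with D = diag(-10, -5, -16, -6).
Jacobi T = -D⁻¹(L+U): T[2,1] = -(-4)/(-16) = -0.2500; T[2,2] = 0.
  T[0,:] = [+0.0000 -0.2000 +0.5000 -0.2000]
  T[1,:] = [-0.6000 +0.0000 -0.2000 +0.8000]
  T[2,:] = [+0.3125 -0.2500 +0.0000 +0.3125]
  T[3,:] = [-0.1667 +0.3333 -0.8333 +0.0000]
|eigenvalues of T|: 0.8871, 0.5551, 0.5551, 0.1539.
spectral radius ρ = 0.8871; 0.8871 < 1 ⇒ converges.

yes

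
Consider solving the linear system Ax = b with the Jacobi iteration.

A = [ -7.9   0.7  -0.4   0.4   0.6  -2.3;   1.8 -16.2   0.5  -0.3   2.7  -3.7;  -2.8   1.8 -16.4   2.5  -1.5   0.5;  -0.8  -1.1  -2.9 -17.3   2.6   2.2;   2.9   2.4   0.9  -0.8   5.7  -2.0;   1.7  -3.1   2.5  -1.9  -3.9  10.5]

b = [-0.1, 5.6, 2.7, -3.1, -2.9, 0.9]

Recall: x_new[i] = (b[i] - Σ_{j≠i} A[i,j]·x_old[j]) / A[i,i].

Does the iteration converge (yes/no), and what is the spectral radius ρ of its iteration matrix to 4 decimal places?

yes, ρ = 0.5427

A = D + L + U where D = diag(-7.9, -16.2, -16.4, -17.3, 5.7, 10.5).
Jacobi T = -D⁻¹(L+U): T[5,1] = -(-3.1)/(10.5) = +0.2952; T[5,5] = 0.
  T[0,:] = [+0.0000 +0.0886 -0.0506 +0.0506 +0.0759 -0.2911]
  T[1,:] = [+0.1111 +0.0000 +0.0309 -0.0185 +0.1667 -0.2284]
  T[2,:] = [-0.1707 +0.1098 +0.0000 +0.1524 -0.0915 +0.0305]
  T[3,:] = [-0.0462 -0.0636 -0.1676 +0.0000 +0.1503 +0.1272]
  T[4,:] = [-0.5088 -0.4211 -0.1579 +0.1404 +0.0000 +0.3509]
  T[5,:] = [-0.1619 +0.2952 -0.2381 +0.1810 +0.3714 +0.0000]
|eigenvalues of T|: 0.5427, 0.4268, 0.4268, 0.2711, 0.0582, 0.0582.
ρ(T) = max|λ| = 0.5427; 0.5427 < 1, so it converges for any x₀.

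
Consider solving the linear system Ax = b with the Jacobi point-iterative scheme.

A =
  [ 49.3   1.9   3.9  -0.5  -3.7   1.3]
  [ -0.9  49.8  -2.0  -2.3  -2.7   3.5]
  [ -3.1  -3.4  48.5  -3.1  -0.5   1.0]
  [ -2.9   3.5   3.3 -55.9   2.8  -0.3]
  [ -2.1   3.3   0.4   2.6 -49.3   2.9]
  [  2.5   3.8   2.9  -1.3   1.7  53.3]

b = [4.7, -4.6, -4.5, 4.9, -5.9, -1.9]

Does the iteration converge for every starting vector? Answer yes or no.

yes

Diagonal D = diag(49.3, 49.8, 48.5, -55.9, -49.3, 53.3); L, U strict lower/upper.
T_J = -D⁻¹(L+U): T[0,3] = -(-0.5)/(49.3) = +0.0101; T[0,0] = 0.
  T[0,:] = [+0.0000 -0.0385 -0.0791 +0.0101 +0.0751 -0.0264]
  T[1,:] = [+0.0181 +0.0000 +0.0402 +0.0462 +0.0542 -0.0703]
  T[2,:] = [+0.0639 +0.0701 +0.0000 +0.0639 +0.0103 -0.0206]
  T[3,:] = [-0.0519 +0.0626 +0.0590 +0.0000 +0.0501 -0.0054]
  T[4,:] = [-0.0426 +0.0669 +0.0081 +0.0527 +0.0000 +0.0588]
  T[5,:] = [-0.0469 -0.0713 -0.0544 +0.0244 -0.0319 +0.0000]
|roots of det(T-λI)|: 0.1586, 0.0923, 0.0923, 0.0854, 0.0854, 0.0307.
ρ(T) = max|λ| = 0.1586; 0.1586 < 1: convergent.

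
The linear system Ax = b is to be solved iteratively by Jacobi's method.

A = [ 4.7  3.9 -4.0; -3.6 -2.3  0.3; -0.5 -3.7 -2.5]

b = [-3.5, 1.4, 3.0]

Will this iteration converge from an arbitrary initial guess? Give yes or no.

Split A = D + L + U, D = diag(4.7, -2.3, -2.5).
T_J = -D⁻¹(L+U): T[1,0] = -(-3.6)/(-2.3) = -1.5652; T[1,1] = 0.
  T[0,:] = [+0.0000 -0.8298 +0.8511]
  T[1,:] = [-1.5652 +0.0000 +0.1304]
  T[2,:] = [-0.2000 -1.4800 +0.0000]
|eigenvalues of T|: 1.5037, 1.1513, 1.1513.
ρ(T) = max|λ| = 1.5037; 1.5037 > 1 ⇒ diverges.

no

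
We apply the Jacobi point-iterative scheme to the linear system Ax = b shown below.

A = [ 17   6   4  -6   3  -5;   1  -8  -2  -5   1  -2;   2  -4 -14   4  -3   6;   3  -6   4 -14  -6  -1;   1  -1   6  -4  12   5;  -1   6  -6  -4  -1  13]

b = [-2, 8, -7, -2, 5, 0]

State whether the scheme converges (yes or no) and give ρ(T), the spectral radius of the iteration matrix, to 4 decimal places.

Let D = diag(17, -8, -14, -14, 12, 13); L, U the strict triangles.
Jacobi T = -D⁻¹(L+U): T[3,0] = -(3)/(-14) = +0.2143; T[3,3] = 0.
  T[0,:] = [+0.0000 -0.3529 -0.2353 +0.3529 -0.1765 +0.2941]
  T[1,:] = [+0.1250 +0.0000 -0.2500 -0.6250 +0.1250 -0.2500]
  T[2,:] = [+0.1429 -0.2857 +0.0000 +0.2857 -0.2143 +0.4286]
  T[3,:] = [+0.2143 -0.4286 +0.2857 +0.0000 -0.4286 -0.0714]
  T[4,:] = [-0.0833 +0.0833 -0.5000 +0.3333 +0.0000 -0.4167]
  T[5,:] = [+0.0769 -0.4615 +0.4615 +0.3077 +0.0769 +0.0000]
eigenvalue magnitudes: 1.1636, 0.6657, 0.4794, 0.4794, 0.2468, 0.2468.
spectral radius ρ = 1.1636; 1.1636 > 1: divergent.

no, ρ = 1.1636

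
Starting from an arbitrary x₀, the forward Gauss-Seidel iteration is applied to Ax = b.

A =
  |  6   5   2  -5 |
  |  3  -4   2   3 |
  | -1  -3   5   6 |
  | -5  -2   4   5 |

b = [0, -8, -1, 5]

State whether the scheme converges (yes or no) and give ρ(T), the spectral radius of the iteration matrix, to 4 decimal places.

no, ρ = 1.2626

Write A = D+L+U with D = diag(6, -4, 5, 5).
T_GS = -(D+L)⁻¹U: row 0 first, T[0,2] = -(2)/(6) = -0.3333; later rows by forward substitution.
  T[0,:] = [+0.0000 -0.8333 -0.3333 +0.8333]
  T[1,:] = [+0.0000 -0.6250 +0.2500 +1.3750]
  T[2,:] = [+0.0000 -0.5417 +0.0833 -0.2083]
  T[3,:] = [+0.0000 -0.6500 -0.3000 +1.5500]
moduli |λ_i(T)| = 1.2626, 0.6293, 0.6293, 0.0000.
ρ(T) = max|λ| = 1.2626; 1.2626 > 1 ⇒ diverges.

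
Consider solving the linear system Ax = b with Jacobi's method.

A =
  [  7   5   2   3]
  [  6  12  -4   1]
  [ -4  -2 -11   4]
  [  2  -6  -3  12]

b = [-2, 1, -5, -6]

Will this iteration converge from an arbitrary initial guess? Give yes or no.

Let D = diag(7, 12, -11, 12); L, U the strict triangles.
Jacobi: T = -D⁻¹(L+U), T[3,1] = -(-6)/(12) = +0.5000; T[3,3] = 0.
  T[0,:] = [+0.0000, -0.7143, -0.2857, -0.4286]
  T[1,:] = [-0.5000, +0.0000, +0.3333, -0.0833]
  T[2,:] = [-0.3636, -0.1818, +0.0000, +0.3636]
  T[3,:] = [-0.1667, +0.5000, +0.2500, +0.0000]
eigenvalue magnitudes: 0.9248, 0.4783, 0.4783, 0.1330.
ρ(T) = max|λ| = 0.9248; 0.9248 < 1 ⇒ converges.

yes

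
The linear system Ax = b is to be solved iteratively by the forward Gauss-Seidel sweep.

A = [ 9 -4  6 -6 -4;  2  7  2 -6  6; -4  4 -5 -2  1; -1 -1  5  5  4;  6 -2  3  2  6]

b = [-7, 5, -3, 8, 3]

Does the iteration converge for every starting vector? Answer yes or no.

no

Split A = D + L + U, D = diag(9, 7, -5, 5, 6).
T_GS = -(D+L)⁻¹U: row 0 first, T[0,1] = -(-4)/(9) = +0.4444; later rows by forward substitution.
  T[0,:] = [+0.0000 +0.4444 -0.6667 +0.6667 +0.4444]
  T[1,:] = [+0.0000 -0.1270 -0.0952 +0.6667 -0.9841]
  T[2,:] = [+0.0000 -0.4571 +0.4571 -0.4000 -0.9429]
  T[3,:] = [+0.0000 +0.5206 -0.6095 +0.6667 +0.0349]
  T[4,:] = [+0.0000 -0.4317 +0.6095 -0.4667 -0.3127]
moduli |λ_i(T)| = 1.2916, 0.3871, 0.2851, 0.2851, 0.0000.
ρ = 1.2916; 1.2916 > 1 ⇒ diverges.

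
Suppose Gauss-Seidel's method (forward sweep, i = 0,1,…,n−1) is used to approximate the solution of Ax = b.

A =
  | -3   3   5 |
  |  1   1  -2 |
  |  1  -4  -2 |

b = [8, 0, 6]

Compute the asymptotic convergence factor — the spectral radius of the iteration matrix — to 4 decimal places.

Let D = diag(-3, 1, -2); L, U the strict triangles.
T_GS = -(D+L)⁻¹U: row 0 first, T[0,2] = -(5)/(-3) = +1.6667; later rows by forward substitution.
  T[0,:] = [+0.0000  +1.0000  +1.6667]
  T[1,:] = [+0.0000  -1.0000  +0.3333]
  T[2,:] = [+0.0000  +2.5000  +0.1667]
moduli |λ_i(T)| = 1.5000, 0.6667, 0.0000.
ρ = 1.5000; 1.5000 > 1, so it fails to converge.

1.5000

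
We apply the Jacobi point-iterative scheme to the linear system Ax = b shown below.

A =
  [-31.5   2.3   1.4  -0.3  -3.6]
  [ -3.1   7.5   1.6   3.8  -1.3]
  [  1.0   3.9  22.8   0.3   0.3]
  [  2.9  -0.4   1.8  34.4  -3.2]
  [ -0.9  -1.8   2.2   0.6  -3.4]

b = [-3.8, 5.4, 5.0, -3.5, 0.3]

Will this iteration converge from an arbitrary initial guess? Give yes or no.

yes

A = D + L + U where D = diag(-31.5, 7.5, 22.8, 34.4, -3.4).
T_J = -D⁻¹(L+U): T[2,0] = -(1)/(22.8) = -0.0439; T[2,2] = 0.
  T[0,:] = [+0.0000, +0.0730, +0.0444, -0.0095, -0.1143]
  T[1,:] = [+0.4133, +0.0000, -0.2133, -0.5067, +0.1733]
  T[2,:] = [-0.0439, -0.1711, +0.0000, -0.0132, -0.0132]
  T[3,:] = [-0.0843, +0.0116, -0.0523, +0.0000, +0.0930]
  T[4,:] = [-0.2647, -0.5294, +0.6471, +0.1765, +0.0000]
moduli |λ_i(T)| = 0.4020, 0.3308, 0.3308, 0.2387, 0.0686.
spectral radius ρ = 0.4020; 0.4020 < 1 ⇒ converges.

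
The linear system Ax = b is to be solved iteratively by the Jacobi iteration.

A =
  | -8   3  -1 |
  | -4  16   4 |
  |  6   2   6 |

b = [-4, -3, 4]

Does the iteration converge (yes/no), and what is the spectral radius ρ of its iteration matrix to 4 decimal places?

Split A = D + L + U, D = diag(-8, 16, 6).
Jacobi T = -D⁻¹(L+U): T[1,0] = -(-4)/(16) = +0.2500; T[1,1] = 0.
  T[0,:] = [+0.0000  +0.3750  -0.1250]
  T[1,:] = [+0.2500  +0.0000  -0.2500]
  T[2,:] = [-1.0000  -0.3333  +0.0000]
|λ(T)| sorted: 0.6755, 0.3927, 0.3927.
spectral radius ρ = 0.6755; 0.6755 < 1: convergent.

yes, ρ = 0.6755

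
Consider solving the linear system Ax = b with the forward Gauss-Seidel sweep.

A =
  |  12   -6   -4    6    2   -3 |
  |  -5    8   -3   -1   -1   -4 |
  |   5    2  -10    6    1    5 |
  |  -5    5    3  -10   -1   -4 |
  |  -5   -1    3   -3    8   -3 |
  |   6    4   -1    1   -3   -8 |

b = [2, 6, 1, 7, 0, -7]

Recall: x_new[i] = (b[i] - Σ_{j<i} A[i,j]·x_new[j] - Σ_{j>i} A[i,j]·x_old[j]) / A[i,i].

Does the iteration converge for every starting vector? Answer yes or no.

no

Diagonal D = diag(12, 8, -10, -10, 8, -8); L, U strict lower/upper.
T_GS = -(D+L)⁻¹U: row 0 first, T[0,4] = -(2)/(12) = -0.1667; later rows by forward substitution.
  T[0,:] = [+0.0000, +0.5000, +0.3333, -0.5000, -0.1667, +0.2500]
  T[1,:] = [+0.0000, +0.3125, +0.5833, -0.1875, +0.0208, +0.6562]
  T[2,:] = [+0.0000, +0.3125, +0.2833, +0.3125, +0.0208, +0.7562]
  T[3,:] = [+0.0000, +0.0000, +0.2100, +0.2500, +0.0000, +0.0300]
  T[4,:] = [+0.0000, +0.2344, +0.2537, -0.3594, -0.1094, +0.3409]
  T[5,:] = [+0.0000, +0.4043, +0.4373, -0.3418, -0.0762, +0.2970]
|eigenvalues of T|: 1.2859, 0.3896, 0.3808, 0.1288, 0.1288, 0.0000.
spectral radius ρ = 1.2859; 1.2859 > 1: divergent.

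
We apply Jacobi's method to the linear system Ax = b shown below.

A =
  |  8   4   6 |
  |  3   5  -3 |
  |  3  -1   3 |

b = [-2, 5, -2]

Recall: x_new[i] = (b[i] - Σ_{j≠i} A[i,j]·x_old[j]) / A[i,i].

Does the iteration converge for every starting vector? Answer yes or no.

Write A = D+L+U with D = diag(8, 5, 3).
Jacobi T = -D⁻¹(L+U): T[0,2] = -(6)/(8) = -0.7500; T[0,0] = 0.
  T[0,:] = [+0.0000, -0.5000, -0.7500]
  T[1,:] = [-0.6000, +0.0000, +0.6000]
  T[2,:] = [-1.0000, +0.3333, +0.0000]
|eigenvalues of T|: 1.2670, 0.8482, 0.4187.
ρ = 1.2670; 1.2670 > 1, so it fails to converge.

no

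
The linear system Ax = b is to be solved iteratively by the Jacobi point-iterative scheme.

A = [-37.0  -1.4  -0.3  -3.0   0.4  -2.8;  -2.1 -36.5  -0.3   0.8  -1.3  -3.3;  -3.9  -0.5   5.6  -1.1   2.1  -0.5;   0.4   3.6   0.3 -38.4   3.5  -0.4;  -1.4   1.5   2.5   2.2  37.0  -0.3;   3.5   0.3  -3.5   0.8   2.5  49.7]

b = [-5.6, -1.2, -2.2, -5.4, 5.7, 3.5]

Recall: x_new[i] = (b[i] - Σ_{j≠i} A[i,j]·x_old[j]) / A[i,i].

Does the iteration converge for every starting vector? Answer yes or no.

yes

Let D = diag(-37, -36.5, 5.6, -38.4, 37, 49.7); L, U the strict triangles.
Jacobi T = -D⁻¹(L+U): T[3,5] = -(-0.4)/(-38.4) = -0.0104; T[3,3] = 0.
  T[0,:] = [+0.0000, -0.0378, -0.0081, -0.0811, +0.0108, -0.0757]
  T[1,:] = [-0.0575, +0.0000, -0.0082, +0.0219, -0.0356, -0.0904]
  T[2,:] = [+0.6964, +0.0893, +0.0000, +0.1964, -0.3750, +0.0893]
  T[3,:] = [+0.0104, +0.0938, +0.0078, +0.0000, +0.0911, -0.0104]
  T[4,:] = [+0.0378, -0.0405, -0.0676, -0.0595, +0.0000, +0.0081]
  T[5,:] = [-0.0704, -0.0060, +0.0704, -0.0161, -0.0503, +0.0000]
moduli |λ_i(T)| = 0.2385, 0.1650, 0.1650, 0.0960, 0.0802, 0.0802.
spectral radius ρ = 0.2385; 0.2385 < 1, so it converges for any x₀.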